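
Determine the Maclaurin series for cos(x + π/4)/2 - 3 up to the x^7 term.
√(2)·x^7/20160 - √(2)·x^6/2880 - √(2)·x^5/480 + √(2)·x^4/96 + √(2)·x^3/24 - √(2)·x^2/8 - √(2)·x/4 - 3 + √(2)/4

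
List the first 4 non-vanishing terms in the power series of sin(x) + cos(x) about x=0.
-x^3/6 - x^2/2 + x + 1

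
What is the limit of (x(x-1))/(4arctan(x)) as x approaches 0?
Both numerator and denominator → 0 as x → 0; this is a 0/0 indeterminate form.
Expand each to leading order near x = 0: numerator ~ -x, denominator ~ 4·x.
The limit of the ratio is -1/4.

Final answer: -1/4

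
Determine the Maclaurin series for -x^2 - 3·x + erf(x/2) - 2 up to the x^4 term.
-x^3/(12·√(π)) - x^2 + x·(-3 + 1/√(π)) - 2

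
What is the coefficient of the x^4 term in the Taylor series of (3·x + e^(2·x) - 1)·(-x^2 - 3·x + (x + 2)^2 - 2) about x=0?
Expand to order 4: (3·x + e^(2·x) - 1)·(-x^2 - 3·x + (x + 2)^2 - 2) = 8·x^4/3 + 14·x^3/3 + 9·x^2 + 10·x + O(x^5).
The coefficient of x^4 is 8/3.

Final answer: 8/3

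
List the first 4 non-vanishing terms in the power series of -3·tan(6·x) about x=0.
-1586304·x^7/35 - 15552·x^5/5 - 216·x^3 - 18·x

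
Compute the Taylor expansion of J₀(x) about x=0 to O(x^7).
-x^6/2304 + x^4/64 - x^2/4 + 1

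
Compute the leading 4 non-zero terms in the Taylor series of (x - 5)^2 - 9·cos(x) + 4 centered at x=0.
-3·x^4/8 + 11·x^2/2 - 10·x + 20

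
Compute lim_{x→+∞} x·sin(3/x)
As x → +∞: let u = 3/x → 0⁺; then x·sin(3/x) = 3·sin(u)/u → 3·1 = 3.
Limit = 3.

Final answer: 3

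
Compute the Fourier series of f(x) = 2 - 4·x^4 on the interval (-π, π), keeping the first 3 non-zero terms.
(-192 + 32·π^2)·cos(x) + (12 - 8·π^2)·cos(2·x) - 4·π^4/5 + 2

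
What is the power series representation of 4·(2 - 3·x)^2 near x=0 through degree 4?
36·x^2 - 48·x + 16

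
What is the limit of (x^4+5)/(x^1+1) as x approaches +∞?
This is an ∞/∞ indeterminate form as x → +∞.
Divide numerator and denominator by x^4 and let the lower-order terms vanish; the numerator's degree 4 exceeds the denominator's degree 1, so the quotient diverges.
Limit = ∞.

Final answer: ∞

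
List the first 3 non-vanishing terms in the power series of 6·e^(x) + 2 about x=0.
3·x^2 + 6·x + 8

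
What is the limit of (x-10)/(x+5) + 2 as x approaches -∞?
Evaluate the dominant behaviour as x → -∞; each term tends to a finite value or vanishes.
Limit = 3.

Final answer: 3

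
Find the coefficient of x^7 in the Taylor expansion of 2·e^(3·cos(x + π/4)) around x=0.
Expand to order 7: 2·e^(3·cos(x + π/4)) = x^7·(-1111·√(2)·e^(3·√(2)/2)/1920 - 81·e^(3·√(2)/2)/320) + x^6·(-139·√(2)·e^(3·√(2)/2)/960 + 107·e^(3·√(2)/2)/64) + x^5·(-35·√(2)·e^(3·√(2)/2)/32 + 9·e^(3·√(2)/2)/4) + x^4·(-13·√(2)·e^(3·√(2)/2)/4 + 21·e^(3·√(2)/2)/16) + x^3·(-7·√(2)·e^(3·√(2)/2)/4 + 9·e^(3·√(2)/2)/2) + x^2·(-3·√(2)·e^(3·√(2)/2)/2 + 9·e^(3·√(2)/2)/2) - 3·√(2)·x·e^(3·√(2)/2) + 2·e^(3·√(2)/2) + O(x^8).
The coefficient of x^7 is -1111·√(2)·e^(3·√(2)/2)/1920 - 81·e^(3·√(2)/2)/320.

Final answer: -1111·√(2)·e^(3·√(2)/2)/1920 - 81·e^(3·√(2)/2)/320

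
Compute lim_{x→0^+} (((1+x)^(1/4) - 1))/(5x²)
Both numerator and denominator → 0 as x → 0^+; this is a 0/0 indeterminate form.
Expand each to leading order near x = 0: numerator ~ x/4, denominator ~ 5·x^2.
The limit of the ratio is ∞.

Final answer: ∞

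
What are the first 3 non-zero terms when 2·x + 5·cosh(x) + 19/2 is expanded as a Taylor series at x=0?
5·x^2/2 + 2·x + 29/2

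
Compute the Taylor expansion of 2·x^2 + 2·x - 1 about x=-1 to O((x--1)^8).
-1 - 2·(x + 1) + 2·(x + 1)^2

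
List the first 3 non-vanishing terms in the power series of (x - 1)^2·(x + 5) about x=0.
3·x^2 - 9·x + 5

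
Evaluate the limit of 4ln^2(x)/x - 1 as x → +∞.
The quotient is an ∞/∞ indeterminate form as x → +∞.
The polynomial denominator x dominates the logarithmic numerator (any positive power of x ≫ ln^2(x) as x → ∞), so the quotient → 0.
Adding the constant: 0 - 1 = -1. Limit = -1.

Final answer: -1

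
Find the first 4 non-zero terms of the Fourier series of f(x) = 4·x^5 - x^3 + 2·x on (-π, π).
(-162·π^2 + 8·π^4 + 976)·sin(x) + (-4·π^4 - 67/2 + 21·π^2)·sin(2·x) + (-178·π^2/27 + 464/81 + 8·π^4/3)·sin(3·x) + (-2·π^4 - 17/8 + 3·π^2)·sin(4·x)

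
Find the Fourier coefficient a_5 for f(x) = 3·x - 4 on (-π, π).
a_5 = (1/π) ∫_{-π}^{π} f(x)·cos(5x) dx.
Evaluate the integral (use parity and integration by parts as needed): a_5 = 0.

Final answer: 0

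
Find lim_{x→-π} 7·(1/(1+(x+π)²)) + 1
Direct substitution at x = -π gives 8.

Final answer: 8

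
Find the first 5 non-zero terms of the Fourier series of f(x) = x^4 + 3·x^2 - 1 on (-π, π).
(36 - 8·π^2)·cos(x) + 2·π^2·cos(2·x) + (-8·π^2/9 - 20/27)·cos(3·x) + (9/16 + π^2/2)·cos(4·x) - 1 + π^2 + π^4/5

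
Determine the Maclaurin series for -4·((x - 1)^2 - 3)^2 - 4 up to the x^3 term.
16·x^3 - 32·x - 20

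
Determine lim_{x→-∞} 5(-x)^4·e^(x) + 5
The product is a 0·∞ indeterminate form at x → -∞.
Rewrite the product as 5(-x)^4 / e^(-x) (an ∞/∞ form) and apply L'Hôpital, or use the standard hierarchy e^(|x|) ≫ |(-x)^4| as x → -∞.
The indeterminate product → 0, so the limit = 5.

Final answer: 5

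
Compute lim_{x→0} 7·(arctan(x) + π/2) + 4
Direct substitution at x = 0 gives 4 + 7·π/2.

Final answer: 4 + 7·π/2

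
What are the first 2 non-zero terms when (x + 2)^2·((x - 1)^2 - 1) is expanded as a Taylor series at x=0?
-4·x^2 - 8·x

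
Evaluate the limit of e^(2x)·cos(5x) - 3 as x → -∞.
Evaluate the dominant behaviour as x → -∞; each term tends to a finite value or vanishes.
Limit = -3.

Final answer: -3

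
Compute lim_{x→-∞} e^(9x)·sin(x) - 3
Evaluate the dominant behaviour as x → -∞; each term tends to a finite value or vanishes.
Limit = -3.

Final answer: -3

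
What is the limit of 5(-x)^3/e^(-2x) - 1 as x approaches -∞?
The quotient is an ∞/∞ indeterminate form as x → -∞.
Compare growth rates of the dominant terms (exponentials ≫ polynomials ≫ logarithms), or apply L'Hôpital's rule; the quotient → 0.
Adding the constant: 0 - 1 = -1. Limit = -1.

Final answer: -1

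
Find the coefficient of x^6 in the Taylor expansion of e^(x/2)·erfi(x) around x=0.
Expand to order 6: e^(x/2)·erfi(x) = 659·x^6/(5760·√(π)) + 277·x^5/(960·√(π)) + 3·x^4/(8·√(π)) + 11·x^3/(12·√(π)) + x^2/√(π) + 2·x/√(π) + O(x^7).
The coefficient of x^6 is 659/(5760·√(π)).

Final answer: 659/(5760·√(π))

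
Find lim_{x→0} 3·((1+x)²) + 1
Direct substitution at x = 0 gives 4.

Final answer: 4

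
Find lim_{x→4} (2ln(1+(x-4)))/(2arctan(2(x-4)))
Both numerator and denominator → 0 as x → 4; this is a 0/0 indeterminate form.
Expand each to leading order near x = 4: numerator ~ 2·(x - 4), denominator ~ 4·(x - 4).
The limit of the ratio is 1/2.

Final answer: 1/2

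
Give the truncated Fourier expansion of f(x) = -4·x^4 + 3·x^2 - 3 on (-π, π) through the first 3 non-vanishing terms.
(-204 + 32·π^2)·cos(x) + (15 - 8·π^2)·cos(2·x) - 4·π^4/5 - 3 + π^2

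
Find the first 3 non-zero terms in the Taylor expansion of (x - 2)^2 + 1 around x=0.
x^2 - 4·x + 5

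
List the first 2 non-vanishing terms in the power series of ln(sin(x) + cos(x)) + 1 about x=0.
x + 1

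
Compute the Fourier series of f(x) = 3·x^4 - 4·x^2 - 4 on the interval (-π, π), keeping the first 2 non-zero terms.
(160 - 24·π^2)·cos(x) - 4·π^2/3 - 4 + 3·π^4/5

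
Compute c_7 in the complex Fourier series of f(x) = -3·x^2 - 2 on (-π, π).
Compute the real Fourier coefficients first: a_7 = 12/49, b_7 = 0.
Then c_7 = (a_7 − i·b_7)/2 = 6/49.

Final answer: 6/49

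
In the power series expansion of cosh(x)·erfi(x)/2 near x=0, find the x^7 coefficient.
Expand to order 7: cosh(x)·erfi(x)/2 = 449·x^7/(5040·√(π)) + 37·x^5/(120·√(π)) + 5·x^3/(6·√(π)) + x/√(π) + O(x^8).
The coefficient of x^7 is 449/(5040·√(π)).

Final answer: 449/(5040·√(π))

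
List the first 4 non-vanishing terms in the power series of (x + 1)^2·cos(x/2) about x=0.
-x^3/4 + 7·x^2/8 + 2·x + 1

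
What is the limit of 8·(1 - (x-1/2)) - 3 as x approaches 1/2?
Direct substitution at x = 1/2 gives 5.

Final answer: 5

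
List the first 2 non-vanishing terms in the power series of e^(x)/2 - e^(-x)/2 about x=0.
x^3/6 + x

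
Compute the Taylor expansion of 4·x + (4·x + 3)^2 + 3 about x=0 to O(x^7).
16·x^2 + 28·x + 12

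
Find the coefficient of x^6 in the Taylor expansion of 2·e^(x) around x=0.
Expand to order 6: 2·e^(x) = x^6/360 + x^5/60 + x^4/12 + x^3/3 + x^2 + 2·x + 2 + O(x^7).
The coefficient of x^6 is 1/360.

Final answer: 1/360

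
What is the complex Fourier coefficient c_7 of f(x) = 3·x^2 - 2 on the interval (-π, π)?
Compute the real Fourier coefficients first: a_7 = -12/49, b_7 = 0.
Then c_7 = (a_7 − i·b_7)/2 = -6/49.

Final answer: -6/49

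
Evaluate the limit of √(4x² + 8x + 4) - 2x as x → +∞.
As x → +∞: multiply by the conjugate to get (8x+4)/(√(4x²+8x+4)+2x); the denominator ~ 4x, so the limit is 8/4 = 2.
Limit = 2.

Final answer: 2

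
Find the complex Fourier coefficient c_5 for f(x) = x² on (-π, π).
Compute the real Fourier coefficients first: a_5 = -4/25, b_5 = 0.
Then c_5 = (a_5 − i·b_5)/2 = -2/25.

Final answer: -2/25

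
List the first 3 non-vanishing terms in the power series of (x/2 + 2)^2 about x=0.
x^2/4 + 2·x + 4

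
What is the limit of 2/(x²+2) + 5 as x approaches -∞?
Evaluate the dominant behaviour as x → -∞; each term tends to a finite value or vanishes.
Limit = 5.

Final answer: 5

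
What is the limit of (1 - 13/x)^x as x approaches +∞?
As x → +∞: this is the defining limit (1 - 13/x)^x → e^(-13).
Limit = e^(-13).

Final answer: e^(-13)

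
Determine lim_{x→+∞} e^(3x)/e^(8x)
This is an ∞/∞ indeterminate form as x → +∞.
Rewrite e^(3x)/e^(8x) = e^((3−8)x) = e^(-5x); the exponent coefficient is -5 < 0 so e^(-5x) → 0.
Limit = 0.

Final answer: 0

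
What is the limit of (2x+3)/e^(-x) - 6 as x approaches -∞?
The quotient is an ∞/∞ indeterminate form as x → -∞.
Compare growth rates of the dominant terms (exponentials ≫ polynomials ≫ logarithms), or apply L'Hôpital's rule; the quotient → 0.
Adding the constant: 0 - 6 = -6. Limit = -6.

Final answer: -6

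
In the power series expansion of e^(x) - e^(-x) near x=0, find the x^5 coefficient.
Expand to order 5: e^(x) - e^(-x) = x^5/60 + x^3/3 + 2·x + O(x^6).
The coefficient of x^5 is 1/60.

Final answer: 1/60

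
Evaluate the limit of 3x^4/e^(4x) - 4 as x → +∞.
The quotient is an ∞/∞ indeterminate form as x → +∞.
The exponential denominator e^(4x) dominates the polynomial numerator (e^x ≫ x^4 as x → ∞), so the quotient → 0.
Adding the constant: 0 - 4 = -4. Limit = -4.

Final answer: -4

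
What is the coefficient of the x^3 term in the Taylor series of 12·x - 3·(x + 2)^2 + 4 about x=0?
Expand to order 3: 12·x - 3·(x + 2)^2 + 4 = -3·x^2 - 8 + O(x^4).
The coefficient of x^3 is 0.

Final answer: 0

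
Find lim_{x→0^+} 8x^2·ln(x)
This is a 0·∞ indeterminate form at x → 0⁺.
Rewrite the product as 8·ln(x) / x^(-2) and apply L'Hôpital, or use the standard hierarchy x^(-2) ≫ |ln x| as x → 0⁺.
The indeterminate product → 0, so the limit = 0.

Final answer: 0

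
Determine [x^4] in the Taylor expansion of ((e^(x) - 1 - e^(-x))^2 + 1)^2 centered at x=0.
80/3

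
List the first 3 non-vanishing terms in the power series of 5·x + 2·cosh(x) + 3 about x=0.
x^2 + 5·x + 5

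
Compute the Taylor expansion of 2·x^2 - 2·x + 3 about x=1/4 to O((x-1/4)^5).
21/8 - (x - 1/4) + 2·(x - 1/4)^2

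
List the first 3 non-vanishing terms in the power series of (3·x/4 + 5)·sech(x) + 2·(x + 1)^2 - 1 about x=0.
-x^2/2 + 19·x/4 + 6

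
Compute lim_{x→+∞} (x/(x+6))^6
As x → +∞: x/(x+6) = 1/(1 + 6/x) → 1, and the 6th power of a limit-1 base also → 1.
Limit = 1.

Final answer: 1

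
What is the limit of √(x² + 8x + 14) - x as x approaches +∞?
This is an ∞ − ∞ indeterminate form.
Multiply and divide by the conjugate √(x²+8x + 14) + x; the x² terms cancel, leaving (8x + 14)/(√(x²+8x + 14)+x) → 8/2 = 4.
Limit = 4.

Final answer: 4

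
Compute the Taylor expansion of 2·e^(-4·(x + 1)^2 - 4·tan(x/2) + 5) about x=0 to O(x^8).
169723·e·x^7/1008 + 9565·e·x^6/36 - 5087·e·x^5/10 + 1358·e·x^4/3 - 761·e·x^3/3 + 92·e·x^2 - 20·e·x + 2·e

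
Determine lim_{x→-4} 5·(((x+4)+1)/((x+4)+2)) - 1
Direct substitution at x = -4 gives 3/2.

Final answer: 3/2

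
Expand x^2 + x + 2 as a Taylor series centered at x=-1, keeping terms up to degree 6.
2 - (x + 1) + (x + 1)^2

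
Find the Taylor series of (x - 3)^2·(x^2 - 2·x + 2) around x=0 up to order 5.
x^4 - 8·x^3 + 23·x^2 - 30·x + 18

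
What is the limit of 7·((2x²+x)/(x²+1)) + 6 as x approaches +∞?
Evaluate the dominant behaviour as x → +∞; each term tends to a finite value or vanishes.
Limit = 20.

Final answer: 20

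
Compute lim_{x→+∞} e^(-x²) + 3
Evaluate the dominant behaviour as x → +∞; each term tends to a finite value or vanishes.
Limit = 3.

Final answer: 3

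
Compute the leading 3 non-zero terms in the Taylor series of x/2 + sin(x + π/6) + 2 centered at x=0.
-x^2/4 + x·(1/2 + √(3)/2) + 5/2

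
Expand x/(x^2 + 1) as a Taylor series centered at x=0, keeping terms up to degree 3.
-x^3 + x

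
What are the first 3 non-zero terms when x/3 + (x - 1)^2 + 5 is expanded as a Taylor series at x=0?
x^2 - 5·x/3 + 6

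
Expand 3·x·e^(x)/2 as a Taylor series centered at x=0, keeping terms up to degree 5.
x^5/16 + x^4/4 + 3·x^3/4 + 3·x^2/2 + 3·x/2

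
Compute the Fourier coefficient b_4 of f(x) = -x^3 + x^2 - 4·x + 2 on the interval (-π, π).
b_4 = (1/π) ∫_{-π}^{π} f(x)·sin(4x) dx.
Evaluate the integral (use parity and integration by parts as needed): b_4 = 29/16 + π^2/2.

Final answer: 29/16 + π^2/2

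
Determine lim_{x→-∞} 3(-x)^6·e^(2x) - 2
The product is a 0·∞ indeterminate form at x → -∞.
Rewrite the product as 3(-x)^6 / e^(-2x) (an ∞/∞ form) and apply L'Hôpital, or use the standard hierarchy e^(2|x|) ≫ |(-x)^6| as x → -∞.
The indeterminate product → 0, so the limit = -2.

Final answer: -2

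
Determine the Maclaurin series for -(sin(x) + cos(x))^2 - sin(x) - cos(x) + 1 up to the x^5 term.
-11·x^5/40 - x^4/24 + 3·x^3/2 + x^2/2 - 3·x - 1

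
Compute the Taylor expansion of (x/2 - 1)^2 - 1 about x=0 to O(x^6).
x^2/4 - x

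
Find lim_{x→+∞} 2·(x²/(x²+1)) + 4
Evaluate the dominant behaviour as x → +∞; each term tends to a finite value or vanishes.
Limit = 6.

Final answer: 6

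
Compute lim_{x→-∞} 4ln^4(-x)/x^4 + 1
The quotient is an ∞/∞ indeterminate form as x → -∞.
Compare growth rates of the dominant terms (exponentials ≫ polynomials ≫ logarithms), or apply L'Hôpital's rule; the quotient → 0.
Adding the constant: 0 + 1 = 1. Limit = 1.

Final answer: 1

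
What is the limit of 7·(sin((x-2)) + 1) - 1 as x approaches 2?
Direct substitution at x = 2 gives 6.

Final answer: 6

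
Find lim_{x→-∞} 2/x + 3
Evaluate the dominant behaviour as x → -∞; each term tends to a finite value or vanishes.
Limit = 3.

Final answer: 3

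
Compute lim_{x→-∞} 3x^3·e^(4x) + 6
The product is a 0·∞ indeterminate form at x → -∞.
Rewrite the product as 3x^3 / e^(-4x) (an ∞/∞ form) and apply L'Hôpital, or use the standard hierarchy e^(4|x|) ≫ |x^3| as x → -∞.
The indeterminate product → 0, so the limit = 6.

Final answer: 6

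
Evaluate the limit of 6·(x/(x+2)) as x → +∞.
Evaluate the dominant behaviour as x → +∞; each term tends to a finite value or vanishes.
Limit = 6.

Final answer: 6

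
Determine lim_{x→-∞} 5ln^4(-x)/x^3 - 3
The quotient is an ∞/∞ indeterminate form as x → -∞.
Compare growth rates of the dominant terms (exponentials ≫ polynomials ≫ logarithms), or apply L'Hôpital's rule; the quotient → 0.
Adding the constant: 0 - 3 = -3. Limit = -3.

Final answer: -3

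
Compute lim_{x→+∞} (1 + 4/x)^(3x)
As x → +∞: write (1 + 4/x)^(3x) = ((1 + 4/x)^x)^3 → (e^4)^3 = e^12.
Limit = e^(12).

Final answer: e^(12)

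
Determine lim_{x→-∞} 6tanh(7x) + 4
Evaluate the dominant behaviour as x → -∞; each term tends to a finite value or vanishes.
Limit = -2.

Final answer: -2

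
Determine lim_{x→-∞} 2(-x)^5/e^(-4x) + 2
The quotient is an ∞/∞ indeterminate form as x → -∞.
Compare growth rates of the dominant terms (exponentials ≫ polynomials ≫ logarithms), or apply L'Hôpital's rule; the quotient → 0.
Adding the constant: 0 + 2 = 2. Limit = 2.

Final answer: 2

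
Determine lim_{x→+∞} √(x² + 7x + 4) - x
This is an ∞ − ∞ indeterminate form.
Multiply and divide by the conjugate √(x²+7x + 4) + x; the x² terms cancel, leaving (7x + 4)/(√(x²+7x + 4)+x) → 7/2.
Limit = 7/2.

Final answer: 7/2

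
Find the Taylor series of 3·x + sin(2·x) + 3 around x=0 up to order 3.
-4·x^3/3 + 5·x + 3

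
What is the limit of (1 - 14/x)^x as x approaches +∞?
As x → +∞: this is the defining limit (1 - 14/x)^x → e^(-14).
Limit = e^(-14).

Final answer: e^(-14)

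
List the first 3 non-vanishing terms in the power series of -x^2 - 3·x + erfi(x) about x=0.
2·x^3/(3·√(π)) - x^2 + x·(-3 + 2/√(π))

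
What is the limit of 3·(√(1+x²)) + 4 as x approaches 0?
Direct substitution at x = 0 gives 7.

Final answer: 7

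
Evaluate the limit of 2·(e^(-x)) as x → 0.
Direct substitution at x = 0 gives 2.

Final answer: 2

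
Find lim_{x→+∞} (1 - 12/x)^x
As x → +∞: this is the defining limit (1 - 12/x)^x → e^(-12).
Limit = e^(-12).

Final answer: e^(-12)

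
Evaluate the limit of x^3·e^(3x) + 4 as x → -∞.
The product is a 0·∞ indeterminate form at x → -∞.
Rewrite the product as x^3 / e^(-3x) (an ∞/∞ form) and apply L'Hôpital, or use the standard hierarchy e^(3|x|) ≫ |x^3| as x → -∞.
The indeterminate product → 0, so the limit = 4.

Final answer: 4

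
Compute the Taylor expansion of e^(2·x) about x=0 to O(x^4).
4·x^3/3 + 2·x^2 + 2·x + 1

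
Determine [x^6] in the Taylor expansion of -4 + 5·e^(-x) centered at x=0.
Expand to order 6: -4 + 5·e^(-x) = x^6/144 - x^5/24 + 5·x^4/24 - 5·x^3/6 + 5·x^2/2 - 5·x + 1 + O(x^7).
The coefficient of x^6 is 1/144.

Final answer: 1/144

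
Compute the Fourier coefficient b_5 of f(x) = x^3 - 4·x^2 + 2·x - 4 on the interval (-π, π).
b_5 = (1/π) ∫_{-π}^{π} f(x)·sin(5x) dx.
Evaluate the integral (use parity and integration by parts as needed): b_5 = 88/125 + 2·π^2/5.

Final answer: 88/125 + 2·π^2/5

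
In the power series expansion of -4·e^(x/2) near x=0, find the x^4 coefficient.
Expand to order 4: -4·e^(x/2) = -x^4/96 - x^3/12 - x^2/2 - 2·x - 4 + O(x^5).
The coefficient of x^4 is -1/96.

Final answer: -1/96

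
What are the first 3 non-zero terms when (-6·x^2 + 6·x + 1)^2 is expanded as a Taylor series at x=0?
24·x^2 + 12·x + 1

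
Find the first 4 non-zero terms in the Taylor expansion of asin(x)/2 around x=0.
5·x^7/224 + 3·x^5/80 + x^3/12 + x/2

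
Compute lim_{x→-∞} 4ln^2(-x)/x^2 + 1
The quotient is an ∞/∞ indeterminate form as x → -∞.
Compare growth rates of the dominant terms (exponentials ≫ polynomials ≫ logarithms), or apply L'Hôpital's rule; the quotient → 0.
Adding the constant: 0 + 1 = 1. Limit = 1.

Final answer: 1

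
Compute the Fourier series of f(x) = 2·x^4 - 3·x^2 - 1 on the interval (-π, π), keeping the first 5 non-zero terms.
(108 - 16·π^2)·cos(x) + (-9 + 4·π^2)·cos(2·x) + (68/27 - 16·π^2/9)·cos(3·x) + (-9/8 + π^2)·cos(4·x) - π^2 - 1 + 2·π^4/5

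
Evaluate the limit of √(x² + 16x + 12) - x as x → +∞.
This is an ∞ − ∞ indeterminate form.
Multiply and divide by the conjugate √(x²+16x + 12) + x; the x² terms cancel, leaving (16x + 12)/(√(x²+16x + 12)+x) → 16/2 = 8.
Limit = 8.

Final answer: 8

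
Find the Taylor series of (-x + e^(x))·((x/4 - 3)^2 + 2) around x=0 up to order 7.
5·x^7/8064 + 31·x^6/5760 + 19·x^5/480 + 23·x^4/96 + 13·x^3/12 + 89·x^2/16 - 3·x/2 + 11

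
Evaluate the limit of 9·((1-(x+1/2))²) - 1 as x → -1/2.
Direct substitution at x = -1/2 gives 8.

Final answer: 8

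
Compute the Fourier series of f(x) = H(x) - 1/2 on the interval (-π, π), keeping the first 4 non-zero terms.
2·sin(x)/π + 2·sin(3·x)/(3·π) + 2·sin(5·x)/(5·π) + 2·sin(7·x)/(7·π)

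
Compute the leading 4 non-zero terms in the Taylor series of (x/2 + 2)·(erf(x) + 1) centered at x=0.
-4·x^3/(3·√(π)) + x^2/√(π) + x·(1/2 + 4/√(π)) + 2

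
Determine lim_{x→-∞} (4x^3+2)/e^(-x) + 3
The quotient is an ∞/∞ indeterminate form as x → -∞.
Compare growth rates of the dominant terms (exponentials ≫ polynomials ≫ logarithms), or apply L'Hôpital's rule; the quotient → 0.
Adding the constant: 0 + 3 = 3. Limit = 3.

Final answer: 3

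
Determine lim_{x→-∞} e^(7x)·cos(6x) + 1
Evaluate the dominant behaviour as x → -∞; each term tends to a finite value or vanishes.
Limit = 1.

Final answer: 1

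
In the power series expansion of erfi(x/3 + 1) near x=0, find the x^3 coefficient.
Expand to order 3: erfi(x/3 + 1) = 2·e·x^3/(27·√(π)) + 2·e·x^2/(9·√(π)) + 2·e·x/(3·√(π)) + erfi(1) + O(x^4).
The coefficient of x^3 is 2·e/(27·√(π)).

Final answer: 2·e/(27·√(π))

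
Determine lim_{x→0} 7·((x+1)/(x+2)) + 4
Direct substitution at x = 0 gives 15/2.

Final answer: 15/2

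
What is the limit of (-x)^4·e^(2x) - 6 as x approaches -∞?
The product is a 0·∞ indeterminate form at x → -∞.
Rewrite the product as (-x)^4 / e^(-2x) (an ∞/∞ form) and apply L'Hôpital, or use the standard hierarchy e^(2|x|) ≫ |(-x)^4| as x → -∞.
The indeterminate product → 0, so the limit = -6.

Final answer: -6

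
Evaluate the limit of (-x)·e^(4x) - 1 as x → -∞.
The product is a 0·∞ indeterminate form at x → -∞.
Rewrite the product as (-x) / e^(-4x) (an ∞/∞ form) and apply L'Hôpital, or use the standard hierarchy e^(4|x|) ≫ |(-x)| as x → -∞.
The indeterminate product → 0, so the limit = -1.

Final answer: -1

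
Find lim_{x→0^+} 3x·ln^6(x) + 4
The product is a 0·∞ indeterminate form at x → 0⁺.
Rewrite the product as 3·ln^6(x) / x^(-1) and apply L'Hôpital, or use the standard hierarchy x^(-1) ≫ |ln x|^6 as x → 0⁺.
The indeterminate product → 0, so the limit = 4.

Final answer: 4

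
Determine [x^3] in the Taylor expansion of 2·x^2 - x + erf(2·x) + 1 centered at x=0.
Expand to order 3: 2·x^2 - x + erf(2·x) + 1 = -16·x^3/(3·√(π)) + 2·x^2 + x·(-1 + 4/√(π)) + 1 + O(x^4).
The coefficient of x^3 is -16/(3·√(π)).

Final answer: -16/(3·√(π))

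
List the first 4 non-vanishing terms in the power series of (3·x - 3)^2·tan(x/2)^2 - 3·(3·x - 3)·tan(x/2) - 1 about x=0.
-33·x^3/8 - 9·x^2/4 + 9·x/2 - 1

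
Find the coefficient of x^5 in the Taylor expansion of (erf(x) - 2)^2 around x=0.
Expand to order 5: (erf(x) - 2)^2 = -4·x^5/(5·√(π)) - 8·x^4/(3·π) + 8·x^3/(3·√(π)) + 4·x^2/π - 8·x/√(π) + 4 + O(x^6).
The coefficient of x^5 is -4/(5·√(π)).

Final answer: -4/(5·√(π))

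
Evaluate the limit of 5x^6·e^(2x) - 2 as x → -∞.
The product is a 0·∞ indeterminate form at x → -∞.
Rewrite the product as 5x^6 / e^(-2x) (an ∞/∞ form) and apply L'Hôpital, or use the standard hierarchy e^(2|x|) ≫ |x^6| as x → -∞.
The indeterminate product → 0, so the limit = -2.

Final answer: -2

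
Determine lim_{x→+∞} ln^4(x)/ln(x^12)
This is an ∞/∞ indeterminate form as x → +∞.
Write ln(x^12) = 12·ln(x), reducing the quotient to ln^3(x)/12 → ∞.
Limit = ∞.

Final answer: ∞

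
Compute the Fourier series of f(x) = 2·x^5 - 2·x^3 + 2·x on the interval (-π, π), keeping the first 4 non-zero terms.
(-84·π^2 + 4·π^4 + 508)·sin(x) + (-2·π^4 - 20 + 12·π^2)·sin(2·x) + (-116·π^2/27 + 340/81 + 4·π^4/3)·sin(3·x) + (-π^4 - 59/32 + 9·π^2/4)·sin(4·x)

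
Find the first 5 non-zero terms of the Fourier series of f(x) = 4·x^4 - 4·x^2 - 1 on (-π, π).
(208 - 32·π^2)·cos(x) + (-16 + 8·π^2)·cos(2·x) + (112/27 - 32·π^2/9)·cos(3·x) + (-7/4 + 2·π^2)·cos(4·x) - 4·π^2/3 - 1 + 4·π^4/5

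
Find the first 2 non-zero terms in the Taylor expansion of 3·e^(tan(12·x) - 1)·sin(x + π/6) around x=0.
x·(3·√(3)·e^(-1)/2 + 18·e^(-1)) + 3·e^(-1)/2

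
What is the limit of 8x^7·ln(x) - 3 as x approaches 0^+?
The product is a 0·∞ indeterminate form at x → 0⁺.
Rewrite the product as 8·ln(x) / x^(-7) and apply L'Hôpital, or use the standard hierarchy x^(-7) ≫ |ln x| as x → 0⁺.
The indeterminate product → 0, so the limit = -3.

Final answer: -3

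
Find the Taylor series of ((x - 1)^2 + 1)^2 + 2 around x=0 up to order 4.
x^4 - 4·x^3 + 8·x^2 - 8·x + 6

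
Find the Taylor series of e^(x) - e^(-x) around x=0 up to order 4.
x^3/3 + 2·x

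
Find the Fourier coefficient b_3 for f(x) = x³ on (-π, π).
b_3 = (1/π) ∫_{-π}^{π} f(x)·sin(3x) dx.
Evaluate the integral (use parity and integration by parts as needed): b_3 = -4/9 + 2·π^2/3.

Final answer: -4/9 + 2·π^2/3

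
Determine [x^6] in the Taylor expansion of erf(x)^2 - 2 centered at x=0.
Expand to order 6: erf(x)^2 - 2 = 56·x^6/(45·π) - 8·x^4/(3·π) + 4·x^2/π - 2 + O(x^7).
The coefficient of x^6 is 56/(45·π).

Final answer: 56/(45·π)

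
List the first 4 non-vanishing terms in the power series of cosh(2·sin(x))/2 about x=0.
x^8/45 - 2·x^6/15 + x^2 + 1/2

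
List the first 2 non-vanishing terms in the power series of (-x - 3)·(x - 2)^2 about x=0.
8·x - 12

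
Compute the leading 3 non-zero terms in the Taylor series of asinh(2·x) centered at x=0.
12·x^5/5 - 4·x^3/3 + 2·x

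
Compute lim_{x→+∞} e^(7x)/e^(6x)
This is an ∞/∞ indeterminate form as x → +∞.
Rewrite e^(7x)/e^(6x) = e^((7−6)x) = e^(x); the exponent coefficient is 1 > 0 so e^(x) → ∞.
Limit = ∞.

Final answer: ∞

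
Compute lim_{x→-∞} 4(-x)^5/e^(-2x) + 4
The quotient is an ∞/∞ indeterminate form as x → -∞.
Compare growth rates of the dominant terms (exponentials ≫ polynomials ≫ logarithms), or apply L'Hôpital's rule; the quotient → 0.
Adding the constant: 0 + 4 = 4. Limit = 4.

Final answer: 4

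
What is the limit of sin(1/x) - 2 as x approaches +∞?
Evaluate the dominant behaviour as x → +∞; each term tends to a finite value or vanishes.
Limit = -2.

Final answer: -2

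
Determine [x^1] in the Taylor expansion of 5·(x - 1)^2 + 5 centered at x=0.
Expand to order 1: 5·(x - 1)^2 + 5 = 10 - 10·x + O(x^2).
The coefficient of x^1 is -10.

Final answer: -10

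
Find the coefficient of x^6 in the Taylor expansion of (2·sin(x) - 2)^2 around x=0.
Expand to order 6: (2·sin(x) - 2)^2 = 8·x^6/45 - x^5/15 - 4·x^4/3 + 4·x^3/3 + 4·x^2 - 8·x + 4 + O(x^7).
The coefficient of x^6 is 8/45.

Final answer: 8/45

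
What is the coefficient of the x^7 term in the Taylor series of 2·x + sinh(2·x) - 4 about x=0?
Expand to order 7: 2·x + sinh(2·x) - 4 = 8·x^7/315 + 4·x^5/15 + 4·x^3/3 + 4·x - 4 + O(x^8).
The coefficient of x^7 is 8/315.

Final answer: 8/315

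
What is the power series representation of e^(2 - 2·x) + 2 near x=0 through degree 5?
-4·x^5·e^(2)/15 + 2·x^4·e^(2)/3 - 4·x^3·e^(2)/3 + 2·x^2·e^(2) - 2·x·e^(2) + 2 + e^(2)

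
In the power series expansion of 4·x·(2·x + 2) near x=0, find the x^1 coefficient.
Expand to order 1: 4·x·(2·x + 2) = 8·x + O(x^2).
The coefficient of x^1 is 8.

Final answer: 8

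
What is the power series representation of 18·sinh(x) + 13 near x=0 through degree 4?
3·x^3 + 18·x + 13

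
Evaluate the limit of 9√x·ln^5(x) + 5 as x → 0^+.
The product is a 0·∞ indeterminate form at x → 0⁺.
Rewrite the product as 9·ln^5(x) / x^(-1/2) and apply L'Hôpital, or use the standard hierarchy x^(-1/2) ≫ |ln x|^5 as x → 0⁺.
The indeterminate product → 0, so the limit = 5.

Final answer: 5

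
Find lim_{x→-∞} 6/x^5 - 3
Evaluate the dominant behaviour as x → -∞; each term tends to a finite value or vanishes.
Limit = -3.

Final answer: -3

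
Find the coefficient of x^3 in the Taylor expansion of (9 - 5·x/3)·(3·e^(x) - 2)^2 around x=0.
Expand to order 3: (9 - 5·x/3)·(3·e^(x) - 2)^2 = 70·x^3 + 98·x^2 + 157·x/3 + 9 + O(x^4).
The coefficient of x^3 is 70.

Final answer: 70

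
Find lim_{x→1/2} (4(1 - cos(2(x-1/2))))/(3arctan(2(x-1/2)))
Both numerator and denominator → 0 as x → 1/2; this is a 0/0 indeterminate form.
Expand each to leading order near x = 1/2: numerator ~ 8·(x - 1/2)^2, denominator ~ 6·(x - 1/2).
The limit of the ratio is 0.

Final answer: 0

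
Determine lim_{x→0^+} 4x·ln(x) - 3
The product is a 0·∞ indeterminate form at x → 0⁺.
Rewrite the product as 4·ln(x) / x^(-1) and apply L'Hôpital, or use the standard hierarchy x^(-1) ≫ |ln x| as x → 0⁺.
The indeterminate product → 0, so the limit = -3.

Final answer: -3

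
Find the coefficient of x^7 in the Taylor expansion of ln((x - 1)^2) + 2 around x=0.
Expand to order 7: ln((x - 1)^2) + 2 = -2·x^7/7 - x^6/3 - 2·x^5/5 - x^4/2 - 2·x^3/3 - x^2 - 2·x + 2 + O(x^8).
The coefficient of x^7 is -2/7.

Final answer: -2/7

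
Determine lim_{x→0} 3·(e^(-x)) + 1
Direct substitution at x = 0 gives 4.

Final answer: 4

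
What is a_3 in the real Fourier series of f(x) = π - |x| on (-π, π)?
a_3 = (1/π) ∫_{-π}^{π} f(x)·cos(3x) dx.
Evaluate the integral (use parity and integration by parts as needed): a_3 = 4/(9·π).

Final answer: 4/(9·π)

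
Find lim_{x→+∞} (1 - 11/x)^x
As x → +∞: this is the defining limit (1 - 11/x)^x → e^(-11).
Limit = e^(-11).

Final answer: e^(-11)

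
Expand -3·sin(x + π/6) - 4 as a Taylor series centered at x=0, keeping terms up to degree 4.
-x^4/16 + √(3)·x^3/4 + 3·x^2/4 - 3·√(3)·x/2 - 11/2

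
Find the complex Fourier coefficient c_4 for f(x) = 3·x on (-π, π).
Compute the real Fourier coefficients first: a_4 = 0, b_4 = -3/2.
Then c_4 = (a_4 − i·b_4)/2 = 3·i/4.

Final answer: 3·i/4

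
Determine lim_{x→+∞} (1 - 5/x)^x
As x → +∞: this is the defining limit (1 - 5/x)^x → e^(-5).
Limit = e^(-5).

Final answer: e^(-5)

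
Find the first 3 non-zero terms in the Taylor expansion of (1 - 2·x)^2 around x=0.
4·x^2 - 4·x + 1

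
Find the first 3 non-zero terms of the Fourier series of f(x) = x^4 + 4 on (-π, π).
(48 - 8·π^2)·cos(x) + (-3 + 2·π^2)·cos(2·x) + 4 + π^4/5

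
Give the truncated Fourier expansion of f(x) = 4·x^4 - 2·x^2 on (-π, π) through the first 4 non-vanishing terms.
(200 - 32·π^2)·cos(x) + (-14 + 8·π^2)·cos(2·x) + (88/27 - 32·π^2/9)·cos(3·x) - 2·π^2/3 + 4·π^4/5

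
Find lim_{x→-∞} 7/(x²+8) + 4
Evaluate the dominant behaviour as x → -∞; each term tends to a finite value or vanishes.
Limit = 4.

Final answer: 4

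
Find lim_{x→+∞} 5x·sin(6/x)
As x → +∞: let u = 6/x → 0⁺; then 5·x·sin(6/x) = 5·6·sin(u)/u → 5·6·1 = 30.
Limit = 30.

Final answer: 30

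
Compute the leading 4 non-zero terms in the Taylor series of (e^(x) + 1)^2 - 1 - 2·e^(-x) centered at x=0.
2·x^3 + 2·x^2 + 6·x + 1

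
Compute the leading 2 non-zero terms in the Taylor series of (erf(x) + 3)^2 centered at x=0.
12·x/√(π) + 9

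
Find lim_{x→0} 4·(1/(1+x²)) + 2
Direct substitution at x = 0 gives 6.

Final answer: 6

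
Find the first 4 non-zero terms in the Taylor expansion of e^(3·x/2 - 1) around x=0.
9·x^3·e^(-1)/16 + 9·x^2·e^(-1)/8 + 3·x·e^(-1)/2 + e^(-1)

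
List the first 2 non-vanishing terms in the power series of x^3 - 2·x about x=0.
x^3 - 2·x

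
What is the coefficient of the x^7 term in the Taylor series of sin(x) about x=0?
Expand to order 7: sin(x) = -x^7/5040 + x^5/120 - x^3/6 + x + O(x^8).
The coefficient of x^7 is -1/5040.

Final answer: -1/5040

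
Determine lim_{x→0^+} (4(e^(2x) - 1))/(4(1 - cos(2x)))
Both numerator and denominator → 0 as x → 0^+; this is a 0/0 indeterminate form.
Expand each to leading order near x = 0: numerator ~ 8·x, denominator ~ 8·x^2.
The limit of the ratio is ∞.

Final answer: ∞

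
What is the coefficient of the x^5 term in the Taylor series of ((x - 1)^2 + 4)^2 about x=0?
Expand to order 5: ((x - 1)^2 + 4)^2 = x^4 - 4·x^3 + 14·x^2 - 20·x + 25 + O(x^6).
The coefficient of x^5 is 0.

Final answer: 0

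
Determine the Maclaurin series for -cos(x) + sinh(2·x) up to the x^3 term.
4·x^3/3 + x^2/2 + 2·x - 1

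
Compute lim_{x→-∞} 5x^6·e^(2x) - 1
The product is a 0·∞ indeterminate form at x → -∞.
Rewrite the product as 5x^6 / e^(-2x) (an ∞/∞ form) and apply L'Hôpital, or use the standard hierarchy e^(2|x|) ≫ |x^6| as x → -∞.
The indeterminate product → 0, so the limit = -1.

Final answer: -1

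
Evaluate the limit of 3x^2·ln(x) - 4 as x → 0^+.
The product is a 0·∞ indeterminate form at x → 0⁺.
Rewrite the product as 3·ln(x) / x^(-2) and apply L'Hôpital, or use the standard hierarchy x^(-2) ≫ |ln x| as x → 0⁺.
The indeterminate product → 0, so the limit = -4.

Final answer: -4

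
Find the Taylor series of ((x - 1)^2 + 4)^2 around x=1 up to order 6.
16 + 8·(x - 1)^2 + (x - 1)^4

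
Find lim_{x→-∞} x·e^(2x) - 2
The product is a 0·∞ indeterminate form at x → -∞.
Rewrite the product as x / e^(-2x) (an ∞/∞ form) and apply L'Hôpital, or use the standard hierarchy e^(2|x|) ≫ |x| as x → -∞.
The indeterminate product → 0, so the limit = -2.

Final answer: -2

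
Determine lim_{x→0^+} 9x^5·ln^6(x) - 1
The product is a 0·∞ indeterminate form at x → 0⁺.
Rewrite the product as 9·ln^6(x) / x^(-5) and apply L'Hôpital, or use the standard hierarchy x^(-5) ≫ |ln x|^6 as x → 0⁺.
The indeterminate product → 0, so the limit = -1.

Final answer: -1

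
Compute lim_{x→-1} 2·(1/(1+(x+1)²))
Direct substitution at x = -1 gives 2.

Final answer: 2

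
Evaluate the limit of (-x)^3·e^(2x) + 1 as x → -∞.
The product is a 0·∞ indeterminate form at x → -∞.
Rewrite the product as (-x)^3 / e^(-2x) (an ∞/∞ form) and apply L'Hôpital, or use the standard hierarchy e^(2|x|) ≫ |(-x)^3| as x → -∞.
The indeterminate product → 0, so the limit = 1.

Final answer: 1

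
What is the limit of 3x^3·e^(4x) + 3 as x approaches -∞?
The product is a 0·∞ indeterminate form at x → -∞.
Rewrite the product as 3x^3 / e^(-4x) (an ∞/∞ form) and apply L'Hôpital, or use the standard hierarchy e^(4|x|) ≫ |x^3| as x → -∞.
The indeterminate product → 0, so the limit = 3.

Final answer: 3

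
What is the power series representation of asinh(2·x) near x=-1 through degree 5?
-asinh(2) + 2·√(5)·(x + 1)/5 + 4·√(5)·(x + 1)^2/25 + 28·√(5)·(x + 1)^3/375 + 4·√(5)·(x + 1)^4/125 + 28·√(5)·(x + 1)^5/3125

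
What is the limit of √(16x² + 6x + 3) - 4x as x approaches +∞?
As x → +∞: multiply by the conjugate to get (6x+3)/(√(16x²+6x+3)+4x); the denominator ~ 8x, so the limit is 6/8 = 3/4.
Limit = 3/4.

Final answer: 3/4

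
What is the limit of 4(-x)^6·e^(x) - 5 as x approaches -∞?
The product is a 0·∞ indeterminate form at x → -∞.
Rewrite the product as 4(-x)^6 / e^(-x) (an ∞/∞ form) and apply L'Hôpital, or use the standard hierarchy e^(|x|) ≫ |(-x)^6| as x → -∞.
The indeterminate product → 0, so the limit = -5.

Final answer: -5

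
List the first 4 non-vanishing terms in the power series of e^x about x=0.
x^3/6 + x^2/2 + x + 1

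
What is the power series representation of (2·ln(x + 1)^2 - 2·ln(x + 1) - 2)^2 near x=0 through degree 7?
-536·x^7/21 + 988·x^6/45 - 256·x^5/15 + 31·x^4/3 - 4·x^3/3 - 8·x^2 + 8·x + 4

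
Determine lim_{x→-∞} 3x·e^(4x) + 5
The product is a 0·∞ indeterminate form at x → -∞.
Rewrite the product as 3x / e^(-4x) (an ∞/∞ form) and apply L'Hôpital, or use the standard hierarchy e^(4|x|) ≫ |x| as x → -∞.
The indeterminate product → 0, so the limit = 5.

Final answer: 5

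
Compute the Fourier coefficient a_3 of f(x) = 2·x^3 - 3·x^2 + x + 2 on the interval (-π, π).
a_3 = (1/π) ∫_{-π}^{π} f(x)·cos(3x) dx.
Evaluate the integral (use parity and integration by parts as needed): a_3 = 4/3.

Final answer: 4/3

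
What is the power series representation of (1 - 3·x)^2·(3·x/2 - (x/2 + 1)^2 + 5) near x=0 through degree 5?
-9·x^4/4 + 6·x^3 + 131·x^2/4 - 47·x/2 + 4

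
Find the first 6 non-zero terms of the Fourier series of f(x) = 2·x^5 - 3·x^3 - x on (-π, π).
(-86·π^2 + 4·π^4 + 514)·sin(x) + (-2·π^4 - 37/2 + 13·π^2)·sin(2·x) + (-134·π^2/27 + 214/81 + 4·π^4/3)·sin(3·x) + (-π^4 - 17/32 + 11·π^2/4)·sin(4·x) + (-46·π^2/25 + 26/625 + 4·π^4/5)·sin(5·x) + (-2·π^4/3 + 17/162 + 37·π^2/27)·sin(6·x)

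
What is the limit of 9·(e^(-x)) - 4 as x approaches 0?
Direct substitution at x = 0 gives 5.

Final answer: 5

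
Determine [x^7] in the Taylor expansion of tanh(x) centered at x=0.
Expand to order 7: tanh(x) = -17·x^7/315 + 2·x^5/15 - x^3/3 + x + O(x^8).
The coefficient of x^7 is -17/315.

Final answer: -17/315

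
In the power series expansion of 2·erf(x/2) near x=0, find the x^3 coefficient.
Expand to order 3: 2·erf(x/2) = -x^3/(6·√(π)) + 2·x/√(π) + O(x^4).
The coefficient of x^3 is -1/(6·√(π)).

Final answer: -1/(6·√(π))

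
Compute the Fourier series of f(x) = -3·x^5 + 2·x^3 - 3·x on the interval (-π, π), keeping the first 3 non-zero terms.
(-750 - 6·π^4 + 124·π^2)·sin(x) + (-17·π^2 + 57/2 + 3·π^4)·sin(2·x) + (-2·π^4 - 158/27 + 52·π^2/9)·sin(3·x)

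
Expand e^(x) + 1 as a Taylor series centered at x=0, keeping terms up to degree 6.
x^6/720 + x^5/120 + x^4/24 + x^3/6 + x^2/2 + x + 2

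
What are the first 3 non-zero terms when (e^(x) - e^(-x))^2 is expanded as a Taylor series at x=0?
8·x^6/45 + 4·x^4/3 + 4·x^2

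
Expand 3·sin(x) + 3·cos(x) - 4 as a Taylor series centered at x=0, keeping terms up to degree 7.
-x^7/1680 - x^6/240 + x^5/40 + x^4/8 - x^3/2 - 3·x^2/2 + 3·x - 1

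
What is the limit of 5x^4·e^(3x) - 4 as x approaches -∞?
The product is a 0·∞ indeterminate form at x → -∞.
Rewrite the product as 5x^4 / e^(-3x) (an ∞/∞ form) and apply L'Hôpital, or use the standard hierarchy e^(3|x|) ≫ |x^4| as x → -∞.
The indeterminate product → 0, so the limit = -4.

Final answer: -4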